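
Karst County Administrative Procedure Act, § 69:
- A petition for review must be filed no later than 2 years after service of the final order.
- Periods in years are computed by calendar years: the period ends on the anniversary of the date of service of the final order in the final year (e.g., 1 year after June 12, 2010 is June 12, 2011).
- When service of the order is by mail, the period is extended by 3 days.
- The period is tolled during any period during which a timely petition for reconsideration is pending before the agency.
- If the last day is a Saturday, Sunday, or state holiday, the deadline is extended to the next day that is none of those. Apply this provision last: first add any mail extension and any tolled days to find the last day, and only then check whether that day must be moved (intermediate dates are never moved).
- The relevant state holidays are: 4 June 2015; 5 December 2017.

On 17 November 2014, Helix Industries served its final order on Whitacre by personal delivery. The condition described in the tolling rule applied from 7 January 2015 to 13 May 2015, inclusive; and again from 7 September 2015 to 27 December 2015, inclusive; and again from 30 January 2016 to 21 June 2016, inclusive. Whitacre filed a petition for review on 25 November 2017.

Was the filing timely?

Yes

2 years after 17 November 2014 is November 17, 2016.
Service was not by mail, so no mail extension applies.
From January 7, 2015 through May 13, 2015 inclusive is 127 days; tolling adds 127 days: November 17, 2016 + 127 days = March 24, 2017.
From September 7, 2015 through December 27, 2015 inclusive is 112 days; tolling adds 112 days: March 24, 2017 + 112 days = July 14, 2017.
From January 30, 2016 through June 21, 2016 inclusive is 144 days; tolling adds 144 days: July 14, 2017 + 144 days = December 5, 2017.
December 5, 2017 is a listed holiday. The next qualifying day is December 6, 2017.
The deadline is December 6, 2017; the filing on November 25, 2017 is on or before that date.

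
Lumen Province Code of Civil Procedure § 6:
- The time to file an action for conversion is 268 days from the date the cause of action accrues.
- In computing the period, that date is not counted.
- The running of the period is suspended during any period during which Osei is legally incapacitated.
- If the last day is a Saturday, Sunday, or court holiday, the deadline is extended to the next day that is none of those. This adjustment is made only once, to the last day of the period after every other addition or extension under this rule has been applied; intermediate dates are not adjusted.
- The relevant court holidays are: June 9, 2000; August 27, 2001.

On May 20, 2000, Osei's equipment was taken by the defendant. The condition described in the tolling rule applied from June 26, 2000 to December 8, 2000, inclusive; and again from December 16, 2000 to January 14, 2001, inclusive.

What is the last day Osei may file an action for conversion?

August 28, 2001

268 days after May 20, 2000 is February 12, 2001.
From June 26, 2000 through December 8, 2000 inclusive is 166 days; tolling adds 166 days: February 12, 2001 + 166 days = July 28, 2001.
From December 16, 2000 through January 14, 2001 inclusive is 30 days; tolling adds 30 days: July 28, 2001 + 30 days = August 27, 2001.
August 27, 2001 is a listed holiday. The next qualifying day is August 28, 2001.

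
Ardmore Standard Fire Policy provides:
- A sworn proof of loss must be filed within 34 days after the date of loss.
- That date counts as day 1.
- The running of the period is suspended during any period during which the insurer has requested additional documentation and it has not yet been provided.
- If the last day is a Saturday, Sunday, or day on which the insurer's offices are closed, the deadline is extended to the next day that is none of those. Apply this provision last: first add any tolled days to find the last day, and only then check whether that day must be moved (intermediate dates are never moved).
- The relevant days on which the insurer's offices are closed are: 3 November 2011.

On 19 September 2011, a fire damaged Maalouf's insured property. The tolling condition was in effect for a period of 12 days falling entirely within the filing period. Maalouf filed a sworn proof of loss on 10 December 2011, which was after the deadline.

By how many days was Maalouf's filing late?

Counting 19 September 2011 as day 1, day 34 is October 22, 2011.
Tolling adds 12 days: October 22, 2011 + 12 days = November 3, 2011.
November 3, 2011 is a listed holiday. The next qualifying day is November 4, 2011.
The deadline is November 4, 2011; from November 4, 2011 to December 10, 2011 is 36 days.

36 days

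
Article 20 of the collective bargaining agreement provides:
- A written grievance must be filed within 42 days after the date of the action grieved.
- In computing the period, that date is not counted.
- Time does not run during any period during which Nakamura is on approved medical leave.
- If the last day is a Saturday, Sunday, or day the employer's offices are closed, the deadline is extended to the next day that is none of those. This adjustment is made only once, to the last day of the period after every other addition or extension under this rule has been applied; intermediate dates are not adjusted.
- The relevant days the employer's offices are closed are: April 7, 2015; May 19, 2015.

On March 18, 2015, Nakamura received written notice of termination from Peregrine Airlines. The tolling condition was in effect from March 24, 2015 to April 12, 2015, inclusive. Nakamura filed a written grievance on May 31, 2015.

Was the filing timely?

42 days after March 18, 2015 is April 29, 2015.
From March 24, 2015 through April 12, 2015 inclusive is 20 days; tolling adds 20 days: April 29, 2015 + 20 days = May 19, 2015.
May 19, 2015 is a listed holiday. The next qualifying day is May 20, 2015.
The deadline is May 20, 2015; the filing on May 31, 2015 is after that date.

No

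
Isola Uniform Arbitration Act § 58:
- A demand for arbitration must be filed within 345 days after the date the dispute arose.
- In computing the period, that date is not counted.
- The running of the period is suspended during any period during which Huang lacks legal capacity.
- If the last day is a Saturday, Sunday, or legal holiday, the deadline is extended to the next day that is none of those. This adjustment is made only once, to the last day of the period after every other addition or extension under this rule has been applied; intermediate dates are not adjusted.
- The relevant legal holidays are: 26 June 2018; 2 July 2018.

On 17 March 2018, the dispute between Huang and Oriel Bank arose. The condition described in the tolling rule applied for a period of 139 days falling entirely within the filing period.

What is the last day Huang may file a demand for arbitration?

345 days after 17 March 2018 is February 25, 2019.
Tolling adds 139 days: February 25, 2019 + 139 days = July 14, 2019.
July 14, 2019 is Sunday. The next qualifying day is July 15, 2019.

July 15, 2019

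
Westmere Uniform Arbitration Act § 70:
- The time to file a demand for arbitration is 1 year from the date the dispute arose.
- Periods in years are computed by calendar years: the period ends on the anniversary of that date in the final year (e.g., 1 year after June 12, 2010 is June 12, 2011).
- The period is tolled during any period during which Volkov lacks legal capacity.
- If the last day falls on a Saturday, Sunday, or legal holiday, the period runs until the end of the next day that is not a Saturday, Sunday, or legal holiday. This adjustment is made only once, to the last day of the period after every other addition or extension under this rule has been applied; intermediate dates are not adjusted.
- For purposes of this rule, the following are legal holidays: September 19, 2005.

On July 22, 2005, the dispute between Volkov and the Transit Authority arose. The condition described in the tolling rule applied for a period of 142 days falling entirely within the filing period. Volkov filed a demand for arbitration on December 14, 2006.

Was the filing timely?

1 year after July 22, 2005 is July 22, 2006.
Tolling adds 142 days: July 22, 2006 + 142 days = December 11, 2006.
December 11, 2006 is a Monday and not a legal holiday, so no extension applies.
The deadline is December 11, 2006; the filing on December 14, 2006 is after that date.

No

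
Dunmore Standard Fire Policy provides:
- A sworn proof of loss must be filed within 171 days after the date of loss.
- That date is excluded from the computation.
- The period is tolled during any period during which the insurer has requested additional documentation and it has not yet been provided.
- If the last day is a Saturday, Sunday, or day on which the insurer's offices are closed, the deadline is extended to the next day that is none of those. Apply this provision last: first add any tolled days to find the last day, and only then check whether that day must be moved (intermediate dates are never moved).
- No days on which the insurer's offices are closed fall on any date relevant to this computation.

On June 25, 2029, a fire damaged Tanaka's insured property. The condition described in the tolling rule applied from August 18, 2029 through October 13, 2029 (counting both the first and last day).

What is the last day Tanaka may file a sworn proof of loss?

171 days after June 25, 2029 is December 13, 2029.
From August 18, 2029 through October 13, 2029 inclusive is 57 days; tolling adds 57 days: December 13, 2029 + 57 days = February 8, 2030.
February 8, 2030 is a Friday and not a day on which the insurer's offices are closed, so no extension applies.

February 8, 2030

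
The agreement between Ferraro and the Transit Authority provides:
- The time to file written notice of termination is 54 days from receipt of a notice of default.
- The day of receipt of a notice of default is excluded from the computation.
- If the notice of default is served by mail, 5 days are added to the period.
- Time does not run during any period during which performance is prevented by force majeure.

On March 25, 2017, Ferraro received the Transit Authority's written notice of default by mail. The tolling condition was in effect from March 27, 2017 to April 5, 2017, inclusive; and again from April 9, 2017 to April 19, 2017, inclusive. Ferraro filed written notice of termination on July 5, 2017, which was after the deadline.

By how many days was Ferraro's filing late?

54 days after March 25, 2017 is May 18, 2017.
Service was by mail, adding 5 days: May 18, 2017 + 5 days = May 23, 2017.
From March 27, 2017 through April 5, 2017 inclusive is 10 days; tolling adds 10 days: May 23, 2017 + 10 days = June 2, 2017.
From April 9, 2017 through April 19, 2017 inclusive is 11 days; tolling adds 11 days: June 2, 2017 + 11 days = June 13, 2017.
The deadline is June 13, 2017; from June 13, 2017 to July 5, 2017 is 22 days.

22 days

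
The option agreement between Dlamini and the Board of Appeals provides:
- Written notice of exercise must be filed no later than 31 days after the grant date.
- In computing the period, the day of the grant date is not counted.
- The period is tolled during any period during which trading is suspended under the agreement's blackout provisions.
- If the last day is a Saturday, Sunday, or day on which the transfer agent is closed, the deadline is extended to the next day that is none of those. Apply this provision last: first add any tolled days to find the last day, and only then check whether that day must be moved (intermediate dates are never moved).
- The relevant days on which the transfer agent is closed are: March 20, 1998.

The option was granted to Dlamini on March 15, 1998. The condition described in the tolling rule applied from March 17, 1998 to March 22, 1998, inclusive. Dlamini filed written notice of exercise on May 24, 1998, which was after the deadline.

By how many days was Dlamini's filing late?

31 days after March 15, 1998 is April 15, 1998.
From March 17, 1998 through March 22, 1998 inclusive is 6 days; tolling adds 6 days: April 15, 1998 + 6 days = April 21, 1998.
April 21, 1998 is a Tuesday and not a day on which the transfer agent is closed, so no extension applies.
The deadline is April 21, 1998; from April 21, 1998 to May 24, 1998 is 33 days.

33 days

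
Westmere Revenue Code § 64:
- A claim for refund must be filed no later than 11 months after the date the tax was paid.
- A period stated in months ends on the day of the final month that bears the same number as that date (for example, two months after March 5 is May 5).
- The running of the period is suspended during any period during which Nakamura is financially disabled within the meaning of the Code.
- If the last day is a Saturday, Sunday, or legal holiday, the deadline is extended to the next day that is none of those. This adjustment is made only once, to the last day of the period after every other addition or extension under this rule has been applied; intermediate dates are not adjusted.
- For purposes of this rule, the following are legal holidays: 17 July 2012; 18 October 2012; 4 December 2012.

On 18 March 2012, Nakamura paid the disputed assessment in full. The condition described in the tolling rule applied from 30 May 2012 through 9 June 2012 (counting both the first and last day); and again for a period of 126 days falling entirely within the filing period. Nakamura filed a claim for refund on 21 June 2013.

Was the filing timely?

11 months after 18 March 2012 is February 18, 2013.
From May 30, 2012 through June 9, 2012 inclusive is 11 days; tolling adds 11 days: February 18, 2013 + 11 days = March 1, 2013.
Tolling adds 126 days: March 1, 2013 + 126 days = July 5, 2013.
July 5, 2013 is a Friday and not a legal holiday, so no extension applies.
The deadline is July 5, 2013; the filing on June 21, 2013 is on or before that date.

Yes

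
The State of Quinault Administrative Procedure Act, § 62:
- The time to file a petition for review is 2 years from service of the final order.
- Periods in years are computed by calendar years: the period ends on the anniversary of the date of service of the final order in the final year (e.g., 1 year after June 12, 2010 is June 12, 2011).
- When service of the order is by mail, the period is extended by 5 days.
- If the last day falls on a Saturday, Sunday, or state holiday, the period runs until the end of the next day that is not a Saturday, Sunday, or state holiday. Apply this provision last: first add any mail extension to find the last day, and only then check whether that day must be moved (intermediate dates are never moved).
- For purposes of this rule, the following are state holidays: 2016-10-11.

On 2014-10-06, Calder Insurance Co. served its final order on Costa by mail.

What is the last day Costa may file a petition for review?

October 12, 2016

2 years after 2014-10-06 is October 6, 2016.
Service was by mail, adding 5 days: October 6, 2016 + 5 days = October 11, 2016.
October 11, 2016 is a listed holiday. The next qualifying day is October 12, 2016.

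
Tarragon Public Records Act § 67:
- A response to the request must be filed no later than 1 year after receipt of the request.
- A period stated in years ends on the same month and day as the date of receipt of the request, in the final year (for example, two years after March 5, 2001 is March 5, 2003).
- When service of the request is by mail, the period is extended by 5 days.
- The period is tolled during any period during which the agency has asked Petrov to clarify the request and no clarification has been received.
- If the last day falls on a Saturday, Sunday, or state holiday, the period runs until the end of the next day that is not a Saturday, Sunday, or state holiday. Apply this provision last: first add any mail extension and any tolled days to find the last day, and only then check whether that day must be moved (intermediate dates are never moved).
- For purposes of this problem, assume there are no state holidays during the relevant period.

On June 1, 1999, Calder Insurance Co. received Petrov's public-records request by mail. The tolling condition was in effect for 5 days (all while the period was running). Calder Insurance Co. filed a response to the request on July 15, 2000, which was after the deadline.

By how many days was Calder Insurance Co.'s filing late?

33 days

1 year after June 1, 1999 is June 1, 2000.
Service was by mail, adding 5 days: June 1, 2000 + 5 days = June 6, 2000.
Tolling adds 5 days: June 6, 2000 + 5 days = June 11, 2000.
June 11, 2000 is Sunday. The next qualifying day is June 12, 2000.
The deadline is June 12, 2000; from June 12, 2000 to July 15, 2000 is 33 days.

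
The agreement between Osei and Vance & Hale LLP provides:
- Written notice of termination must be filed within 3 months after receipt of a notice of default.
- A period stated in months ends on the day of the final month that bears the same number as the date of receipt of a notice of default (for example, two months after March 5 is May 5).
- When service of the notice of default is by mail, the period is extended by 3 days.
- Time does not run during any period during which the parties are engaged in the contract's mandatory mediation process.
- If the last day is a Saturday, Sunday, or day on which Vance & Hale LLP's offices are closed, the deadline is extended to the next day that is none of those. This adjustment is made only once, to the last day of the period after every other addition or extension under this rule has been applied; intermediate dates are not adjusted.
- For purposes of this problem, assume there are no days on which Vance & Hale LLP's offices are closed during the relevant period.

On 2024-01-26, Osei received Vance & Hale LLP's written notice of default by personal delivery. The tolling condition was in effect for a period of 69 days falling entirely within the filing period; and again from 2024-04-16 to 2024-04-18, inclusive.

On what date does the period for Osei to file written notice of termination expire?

July 8, 2024

3 months after 2024-01-26 is April 26, 2024.
Service was not by mail, so no mail extension applies.
Tolling adds 69 days: April 26, 2024 + 69 days = July 4, 2024.
From April 16, 2024 through April 18, 2024 inclusive is 3 days; tolling adds 3 days: July 4, 2024 + 3 days = July 7, 2024.
July 7, 2024 is Sunday. The next qualifying day is July 8, 2024.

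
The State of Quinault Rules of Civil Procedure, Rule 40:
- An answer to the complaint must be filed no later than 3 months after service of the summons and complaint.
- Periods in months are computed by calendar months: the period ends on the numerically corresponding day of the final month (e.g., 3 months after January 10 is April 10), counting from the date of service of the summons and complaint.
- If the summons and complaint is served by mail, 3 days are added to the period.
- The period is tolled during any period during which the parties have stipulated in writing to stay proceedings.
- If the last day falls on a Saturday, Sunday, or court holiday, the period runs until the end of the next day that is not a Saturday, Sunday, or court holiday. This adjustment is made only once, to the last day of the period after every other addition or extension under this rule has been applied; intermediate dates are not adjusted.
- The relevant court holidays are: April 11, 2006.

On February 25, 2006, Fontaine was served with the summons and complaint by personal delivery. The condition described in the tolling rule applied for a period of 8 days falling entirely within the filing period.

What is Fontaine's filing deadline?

3 months after February 25, 2006 is May 25, 2006.
Service was not by mail, so no mail extension applies.
Tolling adds 8 days: May 25, 2006 + 8 days = June 2, 2006.
June 2, 2006 is a Friday and not a court holiday, so no extension applies.

June 2, 2006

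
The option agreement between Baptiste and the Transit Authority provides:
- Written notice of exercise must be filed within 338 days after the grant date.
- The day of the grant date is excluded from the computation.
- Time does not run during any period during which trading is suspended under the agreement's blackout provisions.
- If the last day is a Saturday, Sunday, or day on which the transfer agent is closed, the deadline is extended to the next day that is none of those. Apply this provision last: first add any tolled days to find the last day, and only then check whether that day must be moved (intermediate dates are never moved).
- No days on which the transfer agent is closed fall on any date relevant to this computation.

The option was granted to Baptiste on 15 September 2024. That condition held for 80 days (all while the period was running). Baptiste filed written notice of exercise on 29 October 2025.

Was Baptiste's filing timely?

338 days after 15 September 2024 is August 19, 2025.
Tolling adds 80 days: August 19, 2025 + 80 days = November 7, 2025.
November 7, 2025 is a Friday and not a day on which the transfer agent is closed, so no extension applies.
The deadline is November 7, 2025; the filing on October 29, 2025 is on or before that date.

Yes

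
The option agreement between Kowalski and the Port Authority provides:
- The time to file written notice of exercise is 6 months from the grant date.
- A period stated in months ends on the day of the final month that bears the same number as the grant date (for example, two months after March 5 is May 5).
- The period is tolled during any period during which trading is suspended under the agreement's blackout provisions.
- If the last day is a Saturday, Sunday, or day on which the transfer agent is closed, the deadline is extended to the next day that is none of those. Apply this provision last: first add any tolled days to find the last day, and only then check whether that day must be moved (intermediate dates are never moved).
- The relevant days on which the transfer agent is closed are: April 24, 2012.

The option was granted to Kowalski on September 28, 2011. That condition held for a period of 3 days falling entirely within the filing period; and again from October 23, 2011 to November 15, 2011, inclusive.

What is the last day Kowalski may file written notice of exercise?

April 25, 2012

6 months after September 28, 2011 is March 28, 2012.
Tolling adds 3 days: March 28, 2012 + 3 days = March 31, 2012.
From October 23, 2011 through November 15, 2011 inclusive is 24 days; tolling adds 24 days: March 31, 2012 + 24 days = April 24, 2012.
April 24, 2012 is a listed holiday. The next qualifying day is April 25, 2012.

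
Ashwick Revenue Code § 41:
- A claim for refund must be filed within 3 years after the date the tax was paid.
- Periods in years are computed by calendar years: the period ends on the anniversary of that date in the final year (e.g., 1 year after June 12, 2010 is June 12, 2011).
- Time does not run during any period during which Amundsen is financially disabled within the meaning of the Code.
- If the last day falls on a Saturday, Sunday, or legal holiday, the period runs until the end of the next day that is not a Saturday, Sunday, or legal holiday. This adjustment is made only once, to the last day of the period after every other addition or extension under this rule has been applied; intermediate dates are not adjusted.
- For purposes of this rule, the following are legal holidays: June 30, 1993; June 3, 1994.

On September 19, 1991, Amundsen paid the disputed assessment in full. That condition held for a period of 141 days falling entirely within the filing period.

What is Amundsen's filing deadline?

February 7, 1995

3 years after September 19, 1991 is September 19, 1994.
Tolling adds 141 days: September 19, 1994 + 141 days = February 7, 1995.
February 7, 1995 is a Tuesday and not a legal holiday, so no extension applies.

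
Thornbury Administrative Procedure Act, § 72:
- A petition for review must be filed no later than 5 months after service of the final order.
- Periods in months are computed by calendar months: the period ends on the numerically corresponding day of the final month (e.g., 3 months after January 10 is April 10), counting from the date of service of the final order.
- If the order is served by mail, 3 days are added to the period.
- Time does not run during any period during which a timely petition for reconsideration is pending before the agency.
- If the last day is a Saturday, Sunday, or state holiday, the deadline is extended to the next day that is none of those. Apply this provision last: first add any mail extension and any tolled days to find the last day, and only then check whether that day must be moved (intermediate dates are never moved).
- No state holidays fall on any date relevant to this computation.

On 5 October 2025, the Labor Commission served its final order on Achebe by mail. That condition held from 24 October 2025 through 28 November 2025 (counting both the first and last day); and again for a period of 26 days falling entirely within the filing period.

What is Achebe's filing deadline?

May 11, 2026

5 months after 5 October 2025 is March 5, 2026.
Service was by mail, adding 3 days: March 5, 2026 + 3 days = March 8, 2026.
From October 24, 2025 through November 28, 2025 inclusive is 36 days; tolling adds 36 days: March 8, 2026 + 36 days = April 13, 2026.
Tolling adds 26 days: April 13, 2026 + 26 days = May 9, 2026.
May 9, 2026 is Saturday; May 10, 2026 is Sunday. The next qualifying day is May 11, 2026.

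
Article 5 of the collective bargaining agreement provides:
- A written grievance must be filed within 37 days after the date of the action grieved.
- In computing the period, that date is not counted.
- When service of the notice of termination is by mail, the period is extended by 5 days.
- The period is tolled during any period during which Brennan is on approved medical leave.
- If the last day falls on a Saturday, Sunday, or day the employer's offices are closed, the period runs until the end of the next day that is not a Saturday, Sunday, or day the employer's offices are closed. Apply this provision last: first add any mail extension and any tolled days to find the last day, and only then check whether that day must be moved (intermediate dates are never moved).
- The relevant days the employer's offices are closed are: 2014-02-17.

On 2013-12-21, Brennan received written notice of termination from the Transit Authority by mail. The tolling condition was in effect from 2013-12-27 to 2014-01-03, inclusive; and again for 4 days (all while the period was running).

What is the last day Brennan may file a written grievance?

February 13, 2014

37 days after 2013-12-21 is January 27, 2014.
Service was by mail, adding 5 days: January 27, 2014 + 5 days = February 1, 2014.
From December 27, 2013 through January 3, 2014 inclusive is 8 days; tolling adds 8 days: February 1, 2014 + 8 days = February 9, 2014.
Tolling adds 4 days: February 9, 2014 + 4 days = February 13, 2014.
February 13, 2014 is a Thursday and not a day the employer's offices are closed, so no extension applies.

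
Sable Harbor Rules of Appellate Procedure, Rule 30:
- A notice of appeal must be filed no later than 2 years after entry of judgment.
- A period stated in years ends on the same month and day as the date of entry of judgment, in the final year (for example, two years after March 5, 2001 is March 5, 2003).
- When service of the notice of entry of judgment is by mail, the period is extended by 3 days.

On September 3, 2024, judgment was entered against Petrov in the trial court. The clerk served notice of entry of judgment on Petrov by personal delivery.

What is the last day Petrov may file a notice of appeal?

September 3, 2026

2 years after September 3, 2024 is September 3, 2026.
Service was not by mail, so no mail extension applies.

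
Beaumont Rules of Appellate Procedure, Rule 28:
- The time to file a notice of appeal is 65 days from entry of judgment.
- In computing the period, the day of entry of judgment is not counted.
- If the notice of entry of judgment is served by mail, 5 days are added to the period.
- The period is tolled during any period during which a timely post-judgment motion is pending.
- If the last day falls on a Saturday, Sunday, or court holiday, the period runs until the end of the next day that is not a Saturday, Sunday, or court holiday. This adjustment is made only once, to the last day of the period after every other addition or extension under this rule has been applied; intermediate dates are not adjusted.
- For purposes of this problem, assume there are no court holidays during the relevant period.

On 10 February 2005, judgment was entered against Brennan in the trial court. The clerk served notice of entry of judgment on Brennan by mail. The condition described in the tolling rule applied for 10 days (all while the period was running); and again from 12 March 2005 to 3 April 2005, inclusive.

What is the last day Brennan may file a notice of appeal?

65 days after 10 February 2005 is April 16, 2005.
Service was by mail, adding 5 days: April 16, 2005 + 5 days = April 21, 2005.
Tolling adds 10 days: April 21, 2005 + 10 days = May 1, 2005.
From March 12, 2005 through April 3, 2005 inclusive is 23 days; tolling adds 23 days: May 1, 2005 + 23 days = May 24, 2005.
May 24, 2005 is a Tuesday and not a court holiday, so no extension applies.

May 24, 2005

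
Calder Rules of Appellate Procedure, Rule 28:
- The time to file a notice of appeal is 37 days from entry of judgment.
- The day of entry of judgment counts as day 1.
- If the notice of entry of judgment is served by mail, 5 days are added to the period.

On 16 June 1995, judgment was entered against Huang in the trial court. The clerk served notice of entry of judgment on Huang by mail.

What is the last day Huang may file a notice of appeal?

Counting 16 June 1995 as day 1, day 37 is July 22, 1995.
Service was by mail, adding 5 days: July 22, 1995 + 5 days = July 27, 1995.

July 27, 1995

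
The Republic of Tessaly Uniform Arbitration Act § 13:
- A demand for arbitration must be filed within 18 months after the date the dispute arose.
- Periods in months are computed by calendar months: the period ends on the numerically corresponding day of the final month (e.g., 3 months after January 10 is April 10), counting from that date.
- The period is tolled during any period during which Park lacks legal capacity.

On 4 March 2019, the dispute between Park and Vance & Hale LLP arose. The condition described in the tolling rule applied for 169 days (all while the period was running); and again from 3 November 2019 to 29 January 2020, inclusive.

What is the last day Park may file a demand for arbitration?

18 months after 4 March 2019 is September 4, 2020.
Tolling adds 169 days: September 4, 2020 + 169 days = February 20, 2021.
From November 3, 2019 through January 29, 2020 inclusive is 88 days; tolling adds 88 days: February 20, 2021 + 88 days = May 19, 2021.

May 19, 2021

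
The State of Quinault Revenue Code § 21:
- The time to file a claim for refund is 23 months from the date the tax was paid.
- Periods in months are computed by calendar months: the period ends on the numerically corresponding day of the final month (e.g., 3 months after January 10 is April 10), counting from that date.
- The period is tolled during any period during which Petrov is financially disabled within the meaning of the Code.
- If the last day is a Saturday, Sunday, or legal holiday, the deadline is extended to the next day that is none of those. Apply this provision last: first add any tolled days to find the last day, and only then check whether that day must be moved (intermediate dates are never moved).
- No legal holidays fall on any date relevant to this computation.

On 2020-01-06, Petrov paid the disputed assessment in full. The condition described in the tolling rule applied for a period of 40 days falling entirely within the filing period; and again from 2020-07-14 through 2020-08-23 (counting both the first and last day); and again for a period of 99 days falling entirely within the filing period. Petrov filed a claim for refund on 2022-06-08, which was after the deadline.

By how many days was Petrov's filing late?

2 days

23 months after 2020-01-06 is December 6, 2021.
Tolling adds 40 days: December 6, 2021 + 40 days = January 15, 2022.
From July 14, 2020 through August 23, 2020 inclusive is 41 days; tolling adds 41 days: January 15, 2022 + 41 days = February 25, 2022.
Tolling adds 99 days: February 25, 2022 + 99 days = June 4, 2022.
June 4, 2022 is Saturday; June 5, 2022 is Sunday. The next qualifying day is June 6, 2022.
The deadline is June 6, 2022; from June 6, 2022 to June 8, 2022 is 2 days.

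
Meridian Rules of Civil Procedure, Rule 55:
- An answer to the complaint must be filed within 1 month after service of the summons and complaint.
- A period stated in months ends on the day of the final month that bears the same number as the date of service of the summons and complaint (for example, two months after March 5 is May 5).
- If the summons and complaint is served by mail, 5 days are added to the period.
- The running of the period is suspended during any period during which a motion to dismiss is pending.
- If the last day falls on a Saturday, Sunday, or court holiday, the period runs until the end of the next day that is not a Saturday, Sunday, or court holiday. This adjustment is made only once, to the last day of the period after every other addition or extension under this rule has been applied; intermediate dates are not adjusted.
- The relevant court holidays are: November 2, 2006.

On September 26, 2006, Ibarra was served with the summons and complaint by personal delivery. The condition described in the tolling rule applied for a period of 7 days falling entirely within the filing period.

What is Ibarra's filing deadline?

November 3, 2006

1 month after September 26, 2006 is October 26, 2006.
Service was not by mail, so no mail extension applies.
Tolling adds 7 days: October 26, 2006 + 7 days = November 2, 2006.
November 2, 2006 is a listed holiday. The next qualifying day is November 3, 2006.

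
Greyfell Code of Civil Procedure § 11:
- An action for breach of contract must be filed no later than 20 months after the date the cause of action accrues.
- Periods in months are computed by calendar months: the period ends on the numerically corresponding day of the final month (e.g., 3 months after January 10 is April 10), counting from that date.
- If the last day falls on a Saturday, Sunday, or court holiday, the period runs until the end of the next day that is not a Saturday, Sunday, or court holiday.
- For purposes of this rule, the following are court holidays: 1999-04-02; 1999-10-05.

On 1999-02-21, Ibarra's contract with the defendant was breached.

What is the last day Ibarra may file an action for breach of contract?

20 months after 1999-02-21 is October 21, 2000.
October 21, 2000 is Saturday; October 22, 2000 is Sunday. The next qualifying day is October 23, 2000.

October 23, 2000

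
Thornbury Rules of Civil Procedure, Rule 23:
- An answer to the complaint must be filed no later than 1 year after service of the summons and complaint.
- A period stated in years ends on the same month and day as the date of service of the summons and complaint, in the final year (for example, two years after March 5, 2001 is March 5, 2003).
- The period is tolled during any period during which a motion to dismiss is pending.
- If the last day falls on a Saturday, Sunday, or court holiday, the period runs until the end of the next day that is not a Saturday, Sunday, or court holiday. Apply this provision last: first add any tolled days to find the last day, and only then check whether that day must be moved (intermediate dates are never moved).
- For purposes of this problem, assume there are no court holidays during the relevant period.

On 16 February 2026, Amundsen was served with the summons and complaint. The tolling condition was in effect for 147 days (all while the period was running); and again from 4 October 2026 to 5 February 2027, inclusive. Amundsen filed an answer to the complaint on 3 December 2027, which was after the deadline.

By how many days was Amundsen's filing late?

1 year after 16 February 2026 is February 16, 2027.
Tolling adds 147 days: February 16, 2027 + 147 days = July 13, 2027.
From October 4, 2026 through February 5, 2027 inclusive is 125 days; tolling adds 125 days: July 13, 2027 + 125 days = November 15, 2027.
November 15, 2027 is a Monday and not a court holiday, so no extension applies.
The deadline is November 15, 2027; from November 15, 2027 to December 3, 2027 is 18 days.

18 days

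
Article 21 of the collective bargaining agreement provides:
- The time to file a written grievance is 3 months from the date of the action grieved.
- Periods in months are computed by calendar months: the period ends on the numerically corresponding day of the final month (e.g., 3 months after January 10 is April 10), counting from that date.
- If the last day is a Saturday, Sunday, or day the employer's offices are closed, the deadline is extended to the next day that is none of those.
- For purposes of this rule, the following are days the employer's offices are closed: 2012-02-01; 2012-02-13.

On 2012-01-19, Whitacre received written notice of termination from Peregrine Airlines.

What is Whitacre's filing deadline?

3 months after 2012-01-19 is April 19, 2012.
April 19, 2012 is a Thursday and not a day the employer's offices are closed, so no extension applies.

April 19, 2012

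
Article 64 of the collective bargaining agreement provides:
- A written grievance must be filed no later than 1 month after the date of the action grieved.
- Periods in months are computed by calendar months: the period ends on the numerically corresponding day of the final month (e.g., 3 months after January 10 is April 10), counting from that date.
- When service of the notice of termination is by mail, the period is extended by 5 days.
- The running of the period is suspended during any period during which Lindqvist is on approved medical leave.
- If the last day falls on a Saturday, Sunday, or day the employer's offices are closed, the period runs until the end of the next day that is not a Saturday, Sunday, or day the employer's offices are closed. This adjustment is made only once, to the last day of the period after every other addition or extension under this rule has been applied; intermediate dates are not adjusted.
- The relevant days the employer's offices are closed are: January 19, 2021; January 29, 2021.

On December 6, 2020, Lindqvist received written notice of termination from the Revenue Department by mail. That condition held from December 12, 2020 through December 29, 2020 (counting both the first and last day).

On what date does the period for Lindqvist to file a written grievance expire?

1 month after December 6, 2020 is January 6, 2021.
Service was by mail, adding 5 days: January 6, 2021 + 5 days = January 11, 2021.
From December 12, 2020 through December 29, 2020 inclusive is 18 days; tolling adds 18 days: January 11, 2021 + 18 days = January 29, 2021.
January 29, 2021 is a listed holiday; January 30, 2021 is Saturday; January 31, 2021 is Sunday. The next qualifying day is February 1, 2021.

February 1, 2021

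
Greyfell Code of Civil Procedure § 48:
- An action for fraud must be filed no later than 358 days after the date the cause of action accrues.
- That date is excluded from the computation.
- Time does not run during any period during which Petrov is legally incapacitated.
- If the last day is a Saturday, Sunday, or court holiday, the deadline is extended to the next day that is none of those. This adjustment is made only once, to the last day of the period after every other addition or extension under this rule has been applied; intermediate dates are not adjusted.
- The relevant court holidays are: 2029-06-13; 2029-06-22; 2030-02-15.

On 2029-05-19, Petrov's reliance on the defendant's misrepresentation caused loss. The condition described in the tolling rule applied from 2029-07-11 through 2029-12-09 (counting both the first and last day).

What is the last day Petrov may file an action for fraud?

October 11, 2030

358 days after 2029-05-19 is May 12, 2030.
From July 11, 2029 through December 9, 2029 inclusive is 152 days; tolling adds 152 days: May 12, 2030 + 152 days = October 11, 2030.
October 11, 2030 is a Friday and not a court holiday, so no extension applies.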